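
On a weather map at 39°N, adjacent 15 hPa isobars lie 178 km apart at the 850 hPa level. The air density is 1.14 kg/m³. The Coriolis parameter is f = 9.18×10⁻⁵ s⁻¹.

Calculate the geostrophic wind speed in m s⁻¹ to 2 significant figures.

81 m s⁻¹

Pressure gradient: |∂P/∂n| = 1500 Pa / 178000 m = 8.43×10⁻³ Pa/m
Geostrophic balance (pressure-gradient force = Coriolis force):
V_g = (1/(fρ)) |∂P/∂n| = 8.43×10⁻³ / (9.18×10⁻⁵ × 1.14) = 80.5 m/s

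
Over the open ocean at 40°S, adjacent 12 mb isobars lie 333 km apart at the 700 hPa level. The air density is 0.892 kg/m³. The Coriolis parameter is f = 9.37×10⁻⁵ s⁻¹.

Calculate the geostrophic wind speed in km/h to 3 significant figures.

155 km/h

Pressure gradient: |∂P/∂n| = 1200 Pa / 333000 m = 3.60×10⁻³ Pa/m
Geostrophic balance (pressure-gradient force = Coriolis force):
V_g = (1/(fρ)) |∂P/∂n| = 3.60×10⁻³ / (9.37×10⁻⁵ × 0.892) = 43.1 m/s
Converting: 43.1 m/s × 3.6 = 155 km/h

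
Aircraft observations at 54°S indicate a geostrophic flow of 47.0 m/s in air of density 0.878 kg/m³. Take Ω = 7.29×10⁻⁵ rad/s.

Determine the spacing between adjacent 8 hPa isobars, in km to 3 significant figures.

164 km

Coriolis parameter at 54°S:
f = 2Ω sin φ = 2 × 7.29×10⁻⁵ × sin 54° = 1.18×10⁻⁴ s⁻¹
Geostrophic balance rearranged: |∂P/∂n| = f ρ V_g
|∂P/∂n| = 1.18×10⁻⁴ × 0.878 × 47.0 = 4.87×10⁻³ Pa/m
Isobar spacing: Δn = ΔP/|∂P/∂n| = 800 Pa / 4.87×10⁻³ Pa/m = 164355 m ≈ 164 km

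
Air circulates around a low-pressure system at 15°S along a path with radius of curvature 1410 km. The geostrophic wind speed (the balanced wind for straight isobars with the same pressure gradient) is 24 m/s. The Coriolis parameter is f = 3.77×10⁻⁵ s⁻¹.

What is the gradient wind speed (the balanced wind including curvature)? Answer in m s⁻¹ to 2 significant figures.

Around a low, centrifugal force acts outward with Coriolis, so pressure-gradient force balances both:
(1/ρ)|∂P/∂n| = fV + V²/R  →  V² + fR·V − fR·V_g = 0
With fR = 3.77×10⁻⁵ × 1410×10³ m = 53.2 m/s:
V = [−fR + √((fR)² + 4 fR V_g)]/2 = [−53.2 + √(53.2² + 4×53.2×24)]/2 = 17.9 m/s
Subgeostrophic (V < V_g = 24 m/s), as expected around a low.

18 m s⁻¹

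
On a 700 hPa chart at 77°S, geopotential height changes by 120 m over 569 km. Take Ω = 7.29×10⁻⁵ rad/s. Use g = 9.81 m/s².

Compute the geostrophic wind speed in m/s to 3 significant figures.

14.6 m/s

Coriolis parameter at 77°S:
f = 2Ω sin φ = 2 × 7.29×10⁻⁵ × sin 77° = 1.42×10⁻⁴ s⁻¹
Height gradient: |∂Z/∂n| = 120 m / 569000 m = 2.11×10⁻⁴
On a pressure surface, geostrophic balance gives V_g = (g/f)|∂Z/∂n|:
V_g = 9.81 × 2.11×10⁻⁴ / 1.42×10⁻⁴ = 14.6 m/s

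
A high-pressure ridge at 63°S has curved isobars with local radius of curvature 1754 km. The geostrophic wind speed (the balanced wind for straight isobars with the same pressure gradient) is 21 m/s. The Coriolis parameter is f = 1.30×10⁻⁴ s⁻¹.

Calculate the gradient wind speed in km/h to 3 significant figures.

84.2 km/h

Around a high, pressure-gradient force acts outward with centrifugal, so Coriolis balances both:
fV = (1/ρ)|∂P/∂n| + V²/R  →  V² − fR·V + fR·V_g = 0
With fR = 1.30×10⁻⁴ × 1754×10³ m = 228 m/s:
V = [fR − √((fR)² − 4 fR V_g)]/2 = [228 − √(228² − 4×228×21)]/2 = 23.4 m/s
Supergeostrophic (V > V_g = 21 m/s), as expected around a high.
Converting: 23.4 m/s × 3.6 = 84.2 km/h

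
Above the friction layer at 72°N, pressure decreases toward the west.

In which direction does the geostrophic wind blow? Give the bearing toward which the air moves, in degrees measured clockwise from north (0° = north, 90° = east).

The pressure-gradient force points toward the west (bearing 270°).
Geostrophic balance: in the Northern Hemisphere the Coriolis force deflects motion to the right, so the geostrophic wind blows 90° to the right of the pressure-gradient force (low pressure on the left).
Rotating 270° by 90° clockwise gives 000° — the wind blows toward the north.

000°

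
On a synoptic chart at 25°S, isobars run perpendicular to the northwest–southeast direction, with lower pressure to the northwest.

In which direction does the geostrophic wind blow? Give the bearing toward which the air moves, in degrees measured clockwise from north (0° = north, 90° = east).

The pressure-gradient force points toward the northwest (bearing 315°).
Geostrophic balance: in the Southern Hemisphere the Coriolis force deflects motion to the left, so the geostrophic wind blows 90° to the left of the pressure-gradient force (low pressure on the right).
Rotating 315° by 90° counterclockwise gives 225° — the wind blows toward the southwest.

225°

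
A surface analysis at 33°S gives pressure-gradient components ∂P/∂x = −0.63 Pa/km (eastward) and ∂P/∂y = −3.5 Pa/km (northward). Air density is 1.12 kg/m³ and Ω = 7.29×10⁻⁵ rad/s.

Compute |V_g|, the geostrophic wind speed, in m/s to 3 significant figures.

Coriolis parameter at 33°S:
f = 2Ω sin φ = 2 × 7.29×10⁻⁵ × sin 33° = 7.94×10⁻⁵ s⁻¹
In the Southern Hemisphere f is negative: f = −7.94×10⁻⁵ s⁻¹.
Component geostrophic relations (x east, y north):
u_g = −(1/(fρ)) ∂P/∂y,  v_g = (1/(fρ)) ∂P/∂x
u_g = −(−3.5×10⁻³)/(−7.94×10⁻⁵ × 1.12) = −39.4 m/s;  v_g = (−0.63×10⁻³)/(−7.94×10⁻⁵ × 1.12) = 7.08 m/s
|V_g| = √(u_g² + v_g²) = 40.0 m/s

40.0 m/s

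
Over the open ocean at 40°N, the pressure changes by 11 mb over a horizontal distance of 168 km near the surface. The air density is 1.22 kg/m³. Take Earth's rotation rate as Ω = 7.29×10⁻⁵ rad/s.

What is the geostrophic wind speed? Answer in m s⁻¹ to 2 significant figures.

Coriolis parameter at 40°N:
f = 2Ω sin φ = 2 × 7.29×10⁻⁵ × sin 40° = 9.37×10⁻⁵ s⁻¹
Pressure gradient: |∂P/∂n| = 1100 Pa / 168000 m = 6.55×10⁻³ Pa/m
Geostrophic balance (pressure-gradient force = Coriolis force):
V_g = (1/(fρ)) |∂P/∂n| = 6.55×10⁻³ / (9.37×10⁻⁵ × 1.22) = 57.3 m/s

57 m s⁻¹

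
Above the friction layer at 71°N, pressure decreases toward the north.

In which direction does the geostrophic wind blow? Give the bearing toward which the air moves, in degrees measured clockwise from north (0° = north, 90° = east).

The pressure-gradient force points toward the north (bearing 000°).
Geostrophic balance: in the Northern Hemisphere the Coriolis force deflects motion to the right, so the geostrophic wind blows 90° to the right of the pressure-gradient force (low pressure on the left).
Rotating 000° by 90° clockwise gives 090° — the wind blows toward the east.

090°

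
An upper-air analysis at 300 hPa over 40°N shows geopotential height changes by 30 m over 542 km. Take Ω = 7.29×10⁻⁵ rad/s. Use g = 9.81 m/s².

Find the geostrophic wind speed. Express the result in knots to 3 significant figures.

Coriolis parameter at 40°N:
f = 2Ω sin φ = 2 × 7.29×10⁻⁵ × sin 40° = 9.37×10⁻⁵ s⁻¹
Height gradient: |∂Z/∂n| = 30 m / 542000 m = 5.54×10⁻⁵
On a pressure surface, geostrophic balance gives V_g = (g/f)|∂Z/∂n|:
V_g = 9.81 × 5.54×10⁻⁵ / 9.37×10⁻⁵ = 5.79 m/s
Converting: 5.79 m/s × 1.944 = 11.3 knots

11.3 knots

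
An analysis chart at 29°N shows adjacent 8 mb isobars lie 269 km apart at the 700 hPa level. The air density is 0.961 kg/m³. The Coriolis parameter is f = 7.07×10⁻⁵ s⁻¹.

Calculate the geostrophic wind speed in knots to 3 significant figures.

85.1 knots

Pressure gradient: |∂P/∂n| = 800 Pa / 269000 m = 2.97×10⁻³ Pa/m
Geostrophic balance (pressure-gradient force = Coriolis force):
V_g = (1/(fρ)) |∂P/∂n| = 2.97×10⁻³ / (7.07×10⁻⁵ × 0.961) = 43.8 m/s
Converting: 43.8 m/s × 1.944 = 85.1 knots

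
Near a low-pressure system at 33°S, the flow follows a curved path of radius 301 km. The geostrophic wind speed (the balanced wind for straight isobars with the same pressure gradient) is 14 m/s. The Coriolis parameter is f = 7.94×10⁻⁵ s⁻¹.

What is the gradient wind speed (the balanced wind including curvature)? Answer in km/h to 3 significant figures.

35.6 km/h

Around a low, centrifugal force acts outward with Coriolis, so pressure-gradient force balances both:
(1/ρ)|∂P/∂n| = fV + V²/R  →  V² + fR·V − fR·V_g = 0
With fR = 7.94×10⁻⁵ × 301×10³ m = 23.9 m/s:
V = [−fR + √((fR)² + 4 fR V_g)]/2 = [−23.9 + √(23.9² + 4×23.9×14)]/2 = 9.9 m/s
Subgeostrophic (V < V_g = 14 m/s), as expected around a low.
Converting: 9.9 m/s × 3.6 = 35.6 km/h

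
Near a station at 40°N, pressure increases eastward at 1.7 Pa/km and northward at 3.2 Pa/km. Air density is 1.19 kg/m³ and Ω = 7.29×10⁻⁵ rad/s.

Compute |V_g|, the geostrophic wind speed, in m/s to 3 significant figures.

32.5 m/s

Coriolis parameter at 40°N:
f = 2Ω sin φ = 2 × 7.29×10⁻⁵ × sin 40° = 9.37×10⁻⁵ s⁻¹
Component geostrophic relations (x east, y north):
u_g = −(1/(fρ)) ∂P/∂y,  v_g = (1/(fρ)) ∂P/∂x
u_g = −(3.2×10⁻³)/(9.37×10⁻⁵ × 1.19) = −28.7 m/s;  v_g = (1.7×10⁻³)/(9.37×10⁻⁵ × 1.19) = 15.2 m/s
|V_g| = √(u_g² + v_g²) = 32.5 m/s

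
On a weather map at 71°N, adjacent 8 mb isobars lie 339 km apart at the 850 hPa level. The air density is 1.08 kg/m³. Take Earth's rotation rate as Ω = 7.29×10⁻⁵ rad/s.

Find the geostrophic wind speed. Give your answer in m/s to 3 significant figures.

Coriolis parameter at 71°N:
f = 2Ω sin φ = 2 × 7.29×10⁻⁵ × sin 71° = 1.38×10⁻⁴ s⁻¹
Pressure gradient: |∂P/∂n| = 800 Pa / 339000 m = 2.36×10⁻³ Pa/m
Geostrophic balance (pressure-gradient force = Coriolis force):
V_g = (1/(fρ)) |∂P/∂n| = 2.36×10⁻³ / (1.38×10⁻⁴ × 1.08) = 15.9 m/s

15.9 m/s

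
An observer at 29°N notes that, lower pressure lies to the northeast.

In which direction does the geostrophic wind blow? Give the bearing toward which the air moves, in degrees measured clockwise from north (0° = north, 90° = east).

135°

The pressure-gradient force points toward the northeast (bearing 045°).
Geostrophic balance: in the Northern Hemisphere the Coriolis force deflects motion to the right, so the geostrophic wind blows 90° to the right of the pressure-gradient force (low pressure on the left).
Rotating 045° by 90° clockwise gives 135° — the wind blows toward the southeast.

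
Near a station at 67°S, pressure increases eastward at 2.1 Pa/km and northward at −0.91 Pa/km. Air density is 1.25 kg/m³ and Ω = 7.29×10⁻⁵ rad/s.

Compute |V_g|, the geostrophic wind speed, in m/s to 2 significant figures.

14 m/s

Coriolis parameter at 67°S:
f = 2Ω sin φ = 2 × 7.29×10⁻⁵ × sin 67° = 1.34×10⁻⁴ s⁻¹
In the Southern Hemisphere f is negative: f = −1.34×10⁻⁴ s⁻¹.
Component geostrophic relations (x east, y north):
u_g = −(1/(fρ)) ∂P/∂y,  v_g = (1/(fρ)) ∂P/∂x
u_g = −(−0.91×10⁻³)/(−1.34×10⁻⁴ × 1.25) = −5.42 m/s;  v_g = (2.1×10⁻³)/(−1.34×10⁻⁴ × 1.25) = −12.5 m/s
|V_g| = √(u_g² + v_g²) = 13.6 m/s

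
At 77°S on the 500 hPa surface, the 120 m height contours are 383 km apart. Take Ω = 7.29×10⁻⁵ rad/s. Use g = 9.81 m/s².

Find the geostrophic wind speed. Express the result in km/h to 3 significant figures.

Coriolis parameter at 77°S:
f = 2Ω sin φ = 2 × 7.29×10⁻⁵ × sin 77° = 1.42×10⁻⁴ s⁻¹
Height gradient: |∂Z/∂n| = 120 m / 383000 m = 3.13×10⁻⁴
On a pressure surface, geostrophic balance gives V_g = (g/f)|∂Z/∂n|:
V_g = 9.81 × 3.13×10⁻⁴ / 1.42×10⁻⁴ = 21.6 m/s
Converting: 21.6 m/s × 3.6 = 77.9 km/h

77.9 km/h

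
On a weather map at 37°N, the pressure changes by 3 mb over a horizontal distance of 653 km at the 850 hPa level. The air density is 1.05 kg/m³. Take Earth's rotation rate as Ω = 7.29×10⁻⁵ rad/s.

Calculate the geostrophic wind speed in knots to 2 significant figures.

Coriolis parameter at 37°N:
f = 2Ω sin φ = 2 × 7.29×10⁻⁵ × sin 37° = 8.77×10⁻⁵ s⁻¹
Pressure gradient: |∂P/∂n| = 300 Pa / 653000 m = 4.59×10⁻⁴ Pa/m
Geostrophic balance (pressure-gradient force = Coriolis force):
V_g = (1/(fρ)) |∂P/∂n| = 4.59×10⁻⁴ / (8.77×10⁻⁵ × 1.05) = 4.99 m/s
Converting: 4.99 m/s × 1.944 = 9.7 knots

9.7 knots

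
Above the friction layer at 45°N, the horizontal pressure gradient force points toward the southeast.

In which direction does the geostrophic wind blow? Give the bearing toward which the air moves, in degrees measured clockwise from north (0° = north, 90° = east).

225°

The pressure-gradient force points toward the southeast (bearing 135°).
Geostrophic balance: in the Northern Hemisphere the Coriolis force deflects motion to the right, so the geostrophic wind blows 90° to the right of the pressure-gradient force (low pressure on the left).
Rotating 135° by 90° clockwise gives 225° — the wind blows toward the southwest.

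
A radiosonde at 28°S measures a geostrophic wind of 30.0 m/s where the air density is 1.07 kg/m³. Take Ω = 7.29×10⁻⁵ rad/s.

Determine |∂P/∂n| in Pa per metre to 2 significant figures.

2.2×10⁻³ Pa/m

Coriolis parameter at 28°S:
f = 2Ω sin φ = 2 × 7.29×10⁻⁵ × sin 28° = 6.84×10⁻⁵ s⁻¹
Geostrophic balance rearranged: |∂P/∂n| = f ρ V_g
|∂P/∂n| = 6.84×10⁻⁵ × 1.07 × 30.0 = 2.20×10⁻³ Pa/m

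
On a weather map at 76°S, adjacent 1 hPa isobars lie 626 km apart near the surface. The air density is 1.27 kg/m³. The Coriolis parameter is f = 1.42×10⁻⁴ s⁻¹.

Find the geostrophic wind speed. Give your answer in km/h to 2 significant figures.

3.2 km/h

Pressure gradient: |∂P/∂n| = 100 Pa / 626000 m = 1.60×10⁻⁴ Pa/m
Geostrophic balance (pressure-gradient force = Coriolis force):
V_g = (1/(fρ)) |∂P/∂n| = 1.60×10⁻⁴ / (1.42×10⁻⁴ × 1.27) = 0.886 m/s
Converting: 0.886 m/s × 3.6 = 3.2 km/h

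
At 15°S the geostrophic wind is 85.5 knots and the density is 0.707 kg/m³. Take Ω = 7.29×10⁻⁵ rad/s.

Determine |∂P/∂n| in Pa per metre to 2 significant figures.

1.2×10⁻³ Pa/m

Coriolis parameter at 15°S:
f = 2Ω sin φ = 2 × 7.29×10⁻⁵ × sin 15° = 3.77×10⁻⁵ s⁻¹
Wind speed in SI: 85.5 knots = 44.0 m/s
Geostrophic balance rearranged: |∂P/∂n| = f ρ V_g
|∂P/∂n| = 3.77×10⁻⁵ × 0.707 × 44.0 = 1.17×10⁻³ Pa/m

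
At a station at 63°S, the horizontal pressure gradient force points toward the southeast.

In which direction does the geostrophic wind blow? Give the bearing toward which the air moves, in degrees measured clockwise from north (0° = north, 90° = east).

045°

The pressure-gradient force points toward the southeast (bearing 135°).
Geostrophic balance: in the Southern Hemisphere the Coriolis force deflects motion to the left, so the geostrophic wind blows 90° to the left of the pressure-gradient force (low pressure on the right).
Rotating 135° by 90° counterclockwise gives 045° — the wind blows toward the northeast.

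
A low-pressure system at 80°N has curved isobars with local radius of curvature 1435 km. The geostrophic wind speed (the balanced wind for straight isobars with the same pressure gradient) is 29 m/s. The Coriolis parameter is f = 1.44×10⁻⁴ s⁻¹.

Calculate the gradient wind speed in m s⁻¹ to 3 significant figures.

Around a low, centrifugal force acts outward with Coriolis, so pressure-gradient force balances both:
(1/ρ)|∂P/∂n| = fV + V²/R  →  V² + fR·V − fR·V_g = 0
With fR = 1.44×10⁻⁴ × 1435×10³ m = 207 m/s:
V = [−fR + √((fR)² + 4 fR V_g)]/2 = [−207 + √(207² + 4×207×29)]/2 = 25.8 m/s
Subgeostrophic (V < V_g = 29 m/s), as expected around a low.

25.8 m s⁻¹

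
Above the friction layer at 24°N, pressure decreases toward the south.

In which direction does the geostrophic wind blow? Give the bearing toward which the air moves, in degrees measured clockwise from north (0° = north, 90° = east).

270°

The pressure-gradient force points toward the south (bearing 180°).
Geostrophic balance: in the Northern Hemisphere the Coriolis force deflects motion to the right, so the geostrophic wind blows 90° to the right of the pressure-gradient force (low pressure on the left).
Rotating 180° by 90° clockwise gives 270° — the wind blows toward the west.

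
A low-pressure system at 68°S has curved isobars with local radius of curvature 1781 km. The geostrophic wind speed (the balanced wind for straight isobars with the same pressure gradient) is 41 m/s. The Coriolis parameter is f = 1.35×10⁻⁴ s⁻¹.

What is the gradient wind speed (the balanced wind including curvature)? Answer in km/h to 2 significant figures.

130 km/h

Around a low, centrifugal force acts outward with Coriolis, so pressure-gradient force balances both:
(1/ρ)|∂P/∂n| = fV + V²/R  →  V² + fR·V − fR·V_g = 0
With fR = 1.35×10⁻⁴ × 1781×10³ m = 240 m/s:
V = [−fR + √((fR)² + 4 fR V_g)]/2 = [−240 + √(240² + 4×240×41)]/2 = 35.7 m/s
Subgeostrophic (V < V_g = 41 m/s), as expected around a low.
Converting: 35.7 m/s × 3.6 = 130 km/h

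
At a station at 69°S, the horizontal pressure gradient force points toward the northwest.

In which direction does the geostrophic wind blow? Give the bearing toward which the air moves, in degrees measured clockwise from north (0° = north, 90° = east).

225°

The pressure-gradient force points toward the northwest (bearing 315°).
Geostrophic balance: in the Southern Hemisphere the Coriolis force deflects motion to the left, so the geostrophic wind blows 90° to the left of the pressure-gradient force (low pressure on the right).
Rotating 315° by 90° counterclockwise gives 225° — the wind blows toward the southwest.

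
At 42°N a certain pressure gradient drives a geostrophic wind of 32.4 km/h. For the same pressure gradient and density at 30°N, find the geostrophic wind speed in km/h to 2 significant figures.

43 km/h

With the same pressure gradient and density, V_g ∝ 1/f ∝ 1/sin φ.
V₂ = V₁ · sin φ₁ / sin φ₂ = 32.4 × sin 42° / sin 30°
V₂ = 32.4 × 0.6691/0.5000 = 43 km/h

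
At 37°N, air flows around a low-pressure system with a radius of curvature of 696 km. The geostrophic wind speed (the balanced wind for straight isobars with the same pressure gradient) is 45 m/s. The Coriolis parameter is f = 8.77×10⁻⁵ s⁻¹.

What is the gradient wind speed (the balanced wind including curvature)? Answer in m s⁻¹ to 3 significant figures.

Around a low, centrifugal force acts outward with Coriolis, so pressure-gradient force balances both:
(1/ρ)|∂P/∂n| = fV + V²/R  →  V² + fR·V − fR·V_g = 0
With fR = 8.77×10⁻⁵ × 696×10³ m = 61.0 m/s:
V = [−fR + √((fR)² + 4 fR V_g)]/2 = [−61.0 + √(61.0² + 4×61.0×45)]/2 = 30.1 m/s
Subgeostrophic (V < V_g = 45 m/s), as expected around a low.

30.1 m s⁻¹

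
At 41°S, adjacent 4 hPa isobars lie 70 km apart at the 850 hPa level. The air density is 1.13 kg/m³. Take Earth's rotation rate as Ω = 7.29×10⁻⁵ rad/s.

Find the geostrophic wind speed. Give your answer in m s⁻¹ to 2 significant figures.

Coriolis parameter at 41°S:
f = 2Ω sin φ = 2 × 7.29×10⁻⁵ × sin 41° = 9.57×10⁻⁵ s⁻¹
Pressure gradient: |∂P/∂n| = 400 Pa / 70000 m = 5.71×10⁻³ Pa/m
Geostrophic balance (pressure-gradient force = Coriolis force):
V_g = (1/(fρ)) |∂P/∂n| = 5.71×10⁻³ / (9.57×10⁻⁵ × 1.13) = 52.9 m/s

53 m s⁻¹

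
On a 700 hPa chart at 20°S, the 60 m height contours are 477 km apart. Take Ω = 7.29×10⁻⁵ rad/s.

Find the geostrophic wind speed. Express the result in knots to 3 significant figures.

Coriolis parameter at 20°S:
f = 2Ω sin φ = 2 × 7.29×10⁻⁵ × sin 20° = 4.99×10⁻⁵ s⁻¹
Height gradient: |∂Z/∂n| = 60 m / 477000 m = 1.26×10⁻⁴
On a pressure surface, geostrophic balance gives V_g = (g/f)|∂Z/∂n|:
V_g = 9.81 × 1.26×10⁻⁴ / 4.99×10⁻⁵ = 24.7 m/s
Converting: 24.7 m/s × 1.944 = 48.1 knots

48.1 knots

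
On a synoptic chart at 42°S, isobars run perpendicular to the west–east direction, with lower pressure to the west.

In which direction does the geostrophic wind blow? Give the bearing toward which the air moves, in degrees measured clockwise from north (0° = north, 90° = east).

The pressure-gradient force points toward the west (bearing 270°).
Geostrophic balance: in the Southern Hemisphere the Coriolis force deflects motion to the left, so the geostrophic wind blows 90° to the left of the pressure-gradient force (low pressure on the right).
Rotating 270° by 90° counterclockwise gives 180° — the wind blows toward the south.

180°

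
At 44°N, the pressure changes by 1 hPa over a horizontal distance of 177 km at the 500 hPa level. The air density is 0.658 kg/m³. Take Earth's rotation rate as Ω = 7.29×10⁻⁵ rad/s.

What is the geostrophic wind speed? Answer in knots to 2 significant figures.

Coriolis parameter at 44°N:
f = 2Ω sin φ = 2 × 7.29×10⁻⁵ × sin 44° = 1.01×10⁻⁴ s⁻¹
Pressure gradient: |∂P/∂n| = 100 Pa / 177000 m = 5.65×10⁻⁴ Pa/m
Geostrophic balance (pressure-gradient force = Coriolis force):
V_g = (1/(fρ)) |∂P/∂n| = 5.65×10⁻⁴ / (1.01×10⁻⁴ × 0.658) = 8.48 m/s
Converting: 8.48 m/s × 1.944 = 16 knots

16 knots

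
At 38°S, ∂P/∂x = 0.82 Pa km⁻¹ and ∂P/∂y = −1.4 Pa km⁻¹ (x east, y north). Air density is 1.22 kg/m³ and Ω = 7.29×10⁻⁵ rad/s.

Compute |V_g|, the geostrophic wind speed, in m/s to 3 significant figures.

14.8 m/s

Coriolis parameter at 38°S:
f = 2Ω sin φ = 2 × 7.29×10⁻⁵ × sin 38° = 8.98×10⁻⁵ s⁻¹
In the Southern Hemisphere f is negative: f = −8.98×10⁻⁵ s⁻¹.
Component geostrophic relations (x east, y north):
u_g = −(1/(fρ)) ∂P/∂y,  v_g = (1/(fρ)) ∂P/∂x
u_g = −(−1.4×10⁻³)/(−8.98×10⁻⁵ × 1.22) = −12.8 m/s;  v_g = (0.82×10⁻³)/(−8.98×10⁻⁵ × 1.22) = −7.49 m/s
|V_g| = √(u_g² + v_g²) = 14.8 m/s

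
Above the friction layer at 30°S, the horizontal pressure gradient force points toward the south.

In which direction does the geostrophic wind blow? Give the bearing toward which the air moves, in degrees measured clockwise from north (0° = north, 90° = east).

The pressure-gradient force points toward the south (bearing 180°).
Geostrophic balance: in the Southern Hemisphere the Coriolis force deflects motion to the left, so the geostrophic wind blows 90° to the left of the pressure-gradient force (low pressure on the right).
Rotating 180° by 90° counterclockwise gives 090° — the wind blows toward the east.

090°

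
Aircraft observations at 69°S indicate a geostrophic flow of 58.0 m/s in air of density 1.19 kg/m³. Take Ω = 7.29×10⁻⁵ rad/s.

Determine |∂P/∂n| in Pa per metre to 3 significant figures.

Coriolis parameter at 69°S:
f = 2Ω sin φ = 2 × 7.29×10⁻⁵ × sin 69° = 1.36×10⁻⁴ s⁻¹
Geostrophic balance rearranged: |∂P/∂n| = f ρ V_g
|∂P/∂n| = 1.36×10⁻⁴ × 1.19 × 58.0 = 9.39×10⁻³ Pa/m

9.39×10⁻³ Pa/m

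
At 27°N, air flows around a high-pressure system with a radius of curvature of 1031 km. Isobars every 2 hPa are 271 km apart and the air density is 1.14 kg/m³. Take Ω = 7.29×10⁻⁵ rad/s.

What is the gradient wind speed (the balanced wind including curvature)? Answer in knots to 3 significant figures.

23.0 knots

Coriolis parameter at 27°N:
f = 2Ω sin φ = 2 × 7.29×10⁻⁵ × sin 27° = 6.62×10⁻⁵ s⁻¹
Pressure gradient: |∂P/∂n| = 200 Pa / 271000 m = 7.38×10⁻⁴ Pa/m
Geostrophic speed: V_g = |∂P/∂n|/(fρ) = 7.38×10⁻⁴/(6.62×10⁻⁵ × 1.14) = 9.78 m/s
Around a high, pressure-gradient force acts outward with centrifugal, so Coriolis balances both:
fV = (1/ρ)|∂P/∂n| + V²/R  →  V² − fR·V + fR·V_g = 0
With fR = 6.62×10⁻⁵ × 1031×10³ m = 68.2 m/s:
V = [fR − √((fR)² − 4 fR V_g)]/2 = [68.2 − √(68.2² − 4×68.2×9.78)]/2 = 11.8 m/s
Supergeostrophic (V > V_g = 9.78 m/s), as expected around a high.
Converting: 11.8 m/s × 1.944 = 23.0 knots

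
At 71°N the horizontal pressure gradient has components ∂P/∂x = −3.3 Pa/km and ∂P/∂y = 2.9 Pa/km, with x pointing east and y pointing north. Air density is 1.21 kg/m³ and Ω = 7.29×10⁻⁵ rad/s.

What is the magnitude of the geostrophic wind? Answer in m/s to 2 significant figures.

26 m/s

Coriolis parameter at 71°N:
f = 2Ω sin φ = 2 × 7.29×10⁻⁵ × sin 71° = 1.38×10⁻⁴ s⁻¹
Component geostrophic relations (x east, y north):
u_g = −(1/(fρ)) ∂P/∂y,  v_g = (1/(fρ)) ∂P/∂x
u_g = −(2.9×10⁻³)/(1.38×10⁻⁴ × 1.21) = −17.4 m/s;  v_g = (−3.3×10⁻³)/(1.38×10⁻⁴ × 1.21) = −19.8 m/s
|V_g| = √(u_g² + v_g²) = 26.3 m/s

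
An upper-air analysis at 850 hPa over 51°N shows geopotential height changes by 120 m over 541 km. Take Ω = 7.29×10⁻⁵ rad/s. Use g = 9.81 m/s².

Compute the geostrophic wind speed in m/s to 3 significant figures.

19.2 m/s

Coriolis parameter at 51°N:
f = 2Ω sin φ = 2 × 7.29×10⁻⁵ × sin 51° = 1.13×10⁻⁴ s⁻¹
Height gradient: |∂Z/∂n| = 120 m / 541000 m = 2.22×10⁻⁴
On a pressure surface, geostrophic balance gives V_g = (g/f)|∂Z/∂n|:
V_g = 9.81 × 2.22×10⁻⁴ / 1.13×10⁻⁴ = 19.2 m/s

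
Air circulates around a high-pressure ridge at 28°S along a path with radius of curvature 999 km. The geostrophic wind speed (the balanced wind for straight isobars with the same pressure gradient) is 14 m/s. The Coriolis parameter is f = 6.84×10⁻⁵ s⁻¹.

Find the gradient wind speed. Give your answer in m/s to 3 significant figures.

19.7 m/s

Around a high, pressure-gradient force acts outward with centrifugal, so Coriolis balances both:
fV = (1/ρ)|∂P/∂n| + V²/R  →  V² − fR·V + fR·V_g = 0
With fR = 6.84×10⁻⁵ × 999×10³ m = 68.3 m/s:
V = [fR − √((fR)² − 4 fR V_g)]/2 = [68.3 − √(68.3² − 4×68.3×14)]/2 = 19.7 m/s
Supergeostrophic (V > V_g = 14 m/s), as expected around a high.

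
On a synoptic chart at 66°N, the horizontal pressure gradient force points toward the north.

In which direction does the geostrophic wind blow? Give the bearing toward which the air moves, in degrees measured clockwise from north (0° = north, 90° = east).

090°

The pressure-gradient force points toward the north (bearing 000°).
Geostrophic balance: in the Northern Hemisphere the Coriolis force deflects motion to the right, so the geostrophic wind blows 90° to the right of the pressure-gradient force (low pressure on the left).
Rotating 000° by 90° clockwise gives 090° — the wind blows toward the east.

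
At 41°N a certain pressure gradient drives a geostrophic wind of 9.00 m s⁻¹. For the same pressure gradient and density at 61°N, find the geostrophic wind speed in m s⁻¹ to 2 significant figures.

With the same pressure gradient and density, V_g ∝ 1/f ∝ 1/sin φ.
V₂ = V₁ · sin φ₁ / sin φ₂ = 9.00 × sin 41° / sin 61°
V₂ = 9.00 × 0.6561/0.8746 = 6.8 m s⁻¹

6.8 m s⁻¹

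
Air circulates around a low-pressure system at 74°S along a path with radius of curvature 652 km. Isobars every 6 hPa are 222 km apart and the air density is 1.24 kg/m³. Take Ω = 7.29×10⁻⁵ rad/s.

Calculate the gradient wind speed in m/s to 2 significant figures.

Coriolis parameter at 74°S:
f = 2Ω sin φ = 2 × 7.29×10⁻⁵ × sin 74° = 1.40×10⁻⁴ s⁻¹
Pressure gradient: |∂P/∂n| = 600 Pa / 222000 m = 2.70×10⁻³ Pa/m
Geostrophic speed: V_g = |∂P/∂n|/(fρ) = 2.70×10⁻³/(1.40×10⁻⁴ × 1.24) = 15.6 m/s
Around a low, centrifugal force acts outward with Coriolis, so pressure-gradient force balances both:
(1/ρ)|∂P/∂n| = fV + V²/R  →  V² + fR·V − fR·V_g = 0
With fR = 1.40×10⁻⁴ × 652×10³ m = 91.4 m/s:
V = [−fR + √((fR)² + 4 fR V_g)]/2 = [−91.4 + √(91.4² + 4×91.4×15.6)]/2 = 13.5 m/s
Subgeostrophic (V < V_g = 15.6 m/s), as expected around a low.

14 m/s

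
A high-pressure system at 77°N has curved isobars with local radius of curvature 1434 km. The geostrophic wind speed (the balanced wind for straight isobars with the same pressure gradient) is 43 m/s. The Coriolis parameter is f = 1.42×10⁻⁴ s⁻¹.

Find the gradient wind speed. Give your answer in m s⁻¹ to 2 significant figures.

62 m s⁻¹

Around a high, pressure-gradient force acts outward with centrifugal, so Coriolis balances both:
fV = (1/ρ)|∂P/∂n| + V²/R  →  V² − fR·V + fR·V_g = 0
With fR = 1.42×10⁻⁴ × 1434×10³ m = 204 m/s:
V = [fR − √((fR)² − 4 fR V_g)]/2 = [204 − √(204² − 4×204×43)]/2 = 61.7 m/s
Supergeostrophic (V > V_g = 43 m/s), as expected around a high.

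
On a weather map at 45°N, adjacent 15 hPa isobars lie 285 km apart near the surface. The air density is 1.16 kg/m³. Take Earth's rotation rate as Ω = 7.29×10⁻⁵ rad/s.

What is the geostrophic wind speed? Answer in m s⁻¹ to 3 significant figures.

Coriolis parameter at 45°N:
f = 2Ω sin φ = 2 × 7.29×10⁻⁵ × sin 45° = 1.03×10⁻⁴ s⁻¹
Pressure gradient: |∂P/∂n| = 1500 Pa / 285000 m = 5.26×10⁻³ Pa/m
Geostrophic balance (pressure-gradient force = Coriolis force):
V_g = (1/(fρ)) |∂P/∂n| = 5.26×10⁻³ / (1.03×10⁻⁴ × 1.16) = 44.0 m/s

44.0 m s⁻¹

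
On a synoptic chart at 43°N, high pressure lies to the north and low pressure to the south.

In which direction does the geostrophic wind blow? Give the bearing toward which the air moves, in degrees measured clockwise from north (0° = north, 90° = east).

270°

The pressure-gradient force points toward the south (bearing 180°).
Geostrophic balance: in the Northern Hemisphere the Coriolis force deflects motion to the right, so the geostrophic wind blows 90° to the right of the pressure-gradient force (low pressure on the left).
Rotating 180° by 90° clockwise gives 270° — the wind blows toward the west.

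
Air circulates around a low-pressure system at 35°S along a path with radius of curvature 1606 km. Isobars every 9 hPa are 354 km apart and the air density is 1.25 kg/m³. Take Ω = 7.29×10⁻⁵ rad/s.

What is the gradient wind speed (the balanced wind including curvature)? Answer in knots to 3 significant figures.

Coriolis parameter at 35°S:
f = 2Ω sin φ = 2 × 7.29×10⁻⁵ × sin 35° = 8.36×10⁻⁵ s⁻¹
Pressure gradient: |∂P/∂n| = 900 Pa / 354000 m = 2.54×10⁻³ Pa/m
Geostrophic speed: V_g = |∂P/∂n|/(fρ) = 2.54×10⁻³/(8.36×10⁻⁵ × 1.25) = 24.3 m/s
Around a low, centrifugal force acts outward with Coriolis, so pressure-gradient force balances both:
(1/ρ)|∂P/∂n| = fV + V²/R  →  V² + fR·V − fR·V_g = 0
With fR = 8.36×10⁻⁵ × 1606×10³ m = 134 m/s:
V = [−fR + √((fR)² + 4 fR V_g)]/2 = [−134 + √(134² + 4×134×24.3)]/2 = 21 m/s
Subgeostrophic (V < V_g = 24.3 m/s), as expected around a low.
Converting: 21 m/s × 1.944 = 40.9 knots

40.9 knots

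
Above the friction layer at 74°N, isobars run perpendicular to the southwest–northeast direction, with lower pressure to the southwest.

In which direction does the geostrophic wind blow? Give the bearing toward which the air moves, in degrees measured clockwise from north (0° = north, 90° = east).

315°

The pressure-gradient force points toward the southwest (bearing 225°).
Geostrophic balance: in the Northern Hemisphere the Coriolis force deflects motion to the right, so the geostrophic wind blows 90° to the right of the pressure-gradient force (low pressure on the left).
Rotating 225° by 90° clockwise gives 315° — the wind blows toward the northwest.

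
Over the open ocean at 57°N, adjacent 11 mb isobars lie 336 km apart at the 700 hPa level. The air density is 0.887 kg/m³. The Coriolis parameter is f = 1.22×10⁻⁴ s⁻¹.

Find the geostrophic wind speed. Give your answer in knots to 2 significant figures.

59 knots

Pressure gradient: |∂P/∂n| = 1100 Pa / 336000 m = 3.27×10⁻³ Pa/m
Geostrophic balance (pressure-gradient force = Coriolis force):
V_g = (1/(fρ)) |∂P/∂n| = 3.27×10⁻³ / (1.22×10⁻⁴ × 0.887) = 30.3 m/s
Converting: 30.3 m/s × 1.944 = 59 knots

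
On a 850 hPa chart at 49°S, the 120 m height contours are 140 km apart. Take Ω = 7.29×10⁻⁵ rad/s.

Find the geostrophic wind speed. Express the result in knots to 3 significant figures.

Coriolis parameter at 49°S:
f = 2Ω sin φ = 2 × 7.29×10⁻⁵ × sin 49° = 1.10×10⁻⁴ s⁻¹
Height gradient: |∂Z/∂n| = 120 m / 140000 m = 8.57×10⁻⁴
On a pressure surface, geostrophic balance gives V_g = (g/f)|∂Z/∂n|:
V_g = 9.81 × 8.57×10⁻⁴ / 1.10×10⁻⁴ = 76.4 m/s
Converting: 76.4 m/s × 1.944 = 149 knots

149 knots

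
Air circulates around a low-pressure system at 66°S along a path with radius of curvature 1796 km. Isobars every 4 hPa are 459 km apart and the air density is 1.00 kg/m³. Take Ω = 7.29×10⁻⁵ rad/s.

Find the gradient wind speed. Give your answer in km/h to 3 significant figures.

22.9 km/h

Coriolis parameter at 66°S:
f = 2Ω sin φ = 2 × 7.29×10⁻⁵ × sin 66° = 1.33×10⁻⁴ s⁻¹
Pressure gradient: |∂P/∂n| = 400 Pa / 459000 m = 8.71×10⁻⁴ Pa/m
Geostrophic speed: V_g = |∂P/∂n|/(fρ) = 8.71×10⁻⁴/(1.33×10⁻⁴ × 1.00) = 6.54 m/s
Around a low, centrifugal force acts outward with Coriolis, so pressure-gradient force balances both:
(1/ρ)|∂P/∂n| = fV + V²/R  →  V² + fR·V − fR·V_g = 0
With fR = 1.33×10⁻⁴ × 1796×10³ m = 239 m/s:
V = [−fR + √((fR)² + 4 fR V_g)]/2 = [−239 + √(239² + 4×239×6.54)]/2 = 6.37 m/s
Subgeostrophic (V < V_g = 6.54 m/s), as expected around a low.
Converting: 6.37 m/s × 3.6 = 22.9 km/h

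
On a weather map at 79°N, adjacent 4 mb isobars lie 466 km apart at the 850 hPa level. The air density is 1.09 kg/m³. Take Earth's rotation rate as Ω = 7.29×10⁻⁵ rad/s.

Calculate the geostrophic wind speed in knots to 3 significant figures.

Coriolis parameter at 79°N:
f = 2Ω sin φ = 2 × 7.29×10⁻⁵ × sin 79° = 1.43×10⁻⁴ s⁻¹
Pressure gradient: |∂P/∂n| = 400 Pa / 466000 m = 8.58×10⁻⁴ Pa/m
Geostrophic balance (pressure-gradient force = Coriolis force):
V_g = (1/(fρ)) |∂P/∂n| = 8.58×10⁻⁴ / (1.43×10⁻⁴ × 1.09) = 5.50 m/s
Converting: 5.50 m/s × 1.944 = 10.7 knots

10.7 knots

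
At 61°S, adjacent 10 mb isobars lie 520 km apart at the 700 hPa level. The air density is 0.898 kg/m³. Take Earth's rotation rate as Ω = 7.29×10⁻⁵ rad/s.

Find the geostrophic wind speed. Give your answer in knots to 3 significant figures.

Coriolis parameter at 61°S:
f = 2Ω sin φ = 2 × 7.29×10⁻⁵ × sin 61° = 1.28×10⁻⁴ s⁻¹
Pressure gradient: |∂P/∂n| = 1000 Pa / 520000 m = 1.92×10⁻³ Pa/m
Geostrophic balance (pressure-gradient force = Coriolis force):
V_g = (1/(fρ)) |∂P/∂n| = 1.92×10⁻³ / (1.28×10⁻⁴ × 0.898) = 16.8 m/s
Converting: 16.8 m/s × 1.944 = 32.6 knots

32.6 knots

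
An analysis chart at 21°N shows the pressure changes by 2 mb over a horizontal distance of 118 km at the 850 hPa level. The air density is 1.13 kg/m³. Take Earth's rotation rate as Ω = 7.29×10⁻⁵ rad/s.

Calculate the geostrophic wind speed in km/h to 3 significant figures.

Coriolis parameter at 21°N:
f = 2Ω sin φ = 2 × 7.29×10⁻⁵ × sin 21° = 5.23×10⁻⁵ s⁻¹
Pressure gradient: |∂P/∂n| = 200 Pa / 118000 m = 1.69×10⁻³ Pa/m
Geostrophic balance (pressure-gradient force = Coriolis force):
V_g = (1/(fρ)) |∂P/∂n| = 1.69×10⁻³ / (5.23×10⁻⁵ × 1.13) = 28.7 m/s
Converting: 28.7 m/s × 3.6 = 103 km/h

103 km/h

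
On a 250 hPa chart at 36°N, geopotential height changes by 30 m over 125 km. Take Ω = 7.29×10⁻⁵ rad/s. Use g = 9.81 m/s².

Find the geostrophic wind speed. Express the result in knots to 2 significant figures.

53 knots

Coriolis parameter at 36°N:
f = 2Ω sin φ = 2 × 7.29×10⁻⁵ × sin 36° = 8.57×10⁻⁵ s⁻¹
Height gradient: |∂Z/∂n| = 30 m / 125000 m = 2.40×10⁻⁴
On a pressure surface, geostrophic balance gives V_g = (g/f)|∂Z/∂n|:
V_g = 9.81 × 2.40×10⁻⁴ / 8.57×10⁻⁵ = 27.5 m/s
Converting: 27.5 m/s × 1.944 = 53 knots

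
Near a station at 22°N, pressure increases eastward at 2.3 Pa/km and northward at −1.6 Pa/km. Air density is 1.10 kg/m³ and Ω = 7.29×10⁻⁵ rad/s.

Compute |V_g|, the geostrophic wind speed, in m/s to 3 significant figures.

46.6 m/s

Coriolis parameter at 22°N:
f = 2Ω sin φ = 2 × 7.29×10⁻⁵ × sin 22° = 5.46×10⁻⁵ s⁻¹
Component geostrophic relations (x east, y north):
u_g = −(1/(fρ)) ∂P/∂y,  v_g = (1/(fρ)) ∂P/∂x
u_g = −(−1.6×10⁻³)/(5.46×10⁻⁵ × 1.10) = 26.6 m/s;  v_g = (2.3×10⁻³)/(5.46×10⁻⁵ × 1.10) = 38.3 m/s
|V_g| = √(u_g² + v_g²) = 46.6 m/s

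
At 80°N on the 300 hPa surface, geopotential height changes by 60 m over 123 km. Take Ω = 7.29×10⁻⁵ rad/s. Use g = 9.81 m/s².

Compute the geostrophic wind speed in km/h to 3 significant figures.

120 km/h

Coriolis parameter at 80°N:
f = 2Ω sin φ = 2 × 7.29×10⁻⁵ × sin 80° = 1.44×10⁻⁴ s⁻¹
Height gradient: |∂Z/∂n| = 60 m / 123000 m = 4.88×10⁻⁴
On a pressure surface, geostrophic balance gives V_g = (g/f)|∂Z/∂n|:
V_g = 9.81 × 4.88×10⁻⁴ / 1.44×10⁻⁴ = 33.3 m/s
Converting: 33.3 m/s × 3.6 = 120 km/h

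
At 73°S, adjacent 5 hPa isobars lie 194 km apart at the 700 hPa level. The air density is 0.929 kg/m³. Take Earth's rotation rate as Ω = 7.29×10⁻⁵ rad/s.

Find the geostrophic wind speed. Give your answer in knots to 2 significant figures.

Coriolis parameter at 73°S:
f = 2Ω sin φ = 2 × 7.29×10⁻⁵ × sin 73° = 1.39×10⁻⁴ s⁻¹
Pressure gradient: |∂P/∂n| = 500 Pa / 194000 m = 2.58×10⁻³ Pa/m
Geostrophic balance (pressure-gradient force = Coriolis force):
V_g = (1/(fρ)) |∂P/∂n| = 2.58×10⁻³ / (1.39×10⁻⁴ × 0.929) = 19.9 m/s
Converting: 19.9 m/s × 1.944 = 39 knots

39 knots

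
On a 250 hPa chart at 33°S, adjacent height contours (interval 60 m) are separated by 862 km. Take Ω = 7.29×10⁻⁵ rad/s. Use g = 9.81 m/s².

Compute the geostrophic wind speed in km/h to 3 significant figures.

Coriolis parameter at 33°S:
f = 2Ω sin φ = 2 × 7.29×10⁻⁵ × sin 33° = 7.94×10⁻⁵ s⁻¹
Height gradient: |∂Z/∂n| = 60 m / 862000 m = 6.96×10⁻⁵
On a pressure surface, geostrophic balance gives V_g = (g/f)|∂Z/∂n|:
V_g = 9.81 × 6.96×10⁻⁵ / 7.94×10⁻⁵ = 8.60 m/s
Converting: 8.60 m/s × 3.6 = 31.0 km/h

31.0 km/h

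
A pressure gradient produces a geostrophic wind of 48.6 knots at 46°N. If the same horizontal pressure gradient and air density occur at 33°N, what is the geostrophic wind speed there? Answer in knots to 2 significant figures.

64 knots

With the same pressure gradient and density, V_g ∝ 1/f ∝ 1/sin φ.
V₂ = V₁ · sin φ₁ / sin φ₂ = 48.6 × sin 46° / sin 33°
V₂ = 48.6 × 0.7193/0.5446 = 64 knots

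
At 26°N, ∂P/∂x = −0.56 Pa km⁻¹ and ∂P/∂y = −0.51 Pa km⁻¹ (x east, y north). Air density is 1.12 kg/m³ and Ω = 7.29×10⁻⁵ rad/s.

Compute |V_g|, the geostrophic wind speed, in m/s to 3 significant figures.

10.6 m/s

Coriolis parameter at 26°N:
f = 2Ω sin φ = 2 × 7.29×10⁻⁵ × sin 26° = 6.39×10⁻⁵ s⁻¹
Component geostrophic relations (x east, y north):
u_g = −(1/(fρ)) ∂P/∂y,  v_g = (1/(fρ)) ∂P/∂x
u_g = −(−0.51×10⁻³)/(6.39×10⁻⁵ × 1.12) = 7.12 m/s;  v_g = (−0.56×10⁻³)/(6.39×10⁻⁵ × 1.12) = −7.82 m/s
|V_g| = √(u_g² + v_g²) = 10.6 m/s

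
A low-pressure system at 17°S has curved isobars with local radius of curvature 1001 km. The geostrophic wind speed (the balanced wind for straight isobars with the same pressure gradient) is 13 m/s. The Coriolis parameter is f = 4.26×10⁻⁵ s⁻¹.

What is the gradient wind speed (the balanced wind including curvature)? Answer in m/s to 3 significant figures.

Around a low, centrifugal force acts outward with Coriolis, so pressure-gradient force balances both:
(1/ρ)|∂P/∂n| = fV + V²/R  →  V² + fR·V − fR·V_g = 0
With fR = 4.26×10⁻⁵ × 1001×10³ m = 42.6 m/s:
V = [−fR + √((fR)² + 4 fR V_g)]/2 = [−42.6 + √(42.6² + 4×42.6×13)]/2 = 10.4 m/s
Subgeostrophic (V < V_g = 13 m/s), as expected around a low.

10.4 m/s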